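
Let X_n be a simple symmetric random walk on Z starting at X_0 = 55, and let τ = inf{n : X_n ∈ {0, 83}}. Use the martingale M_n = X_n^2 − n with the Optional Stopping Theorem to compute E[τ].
E[τ] = 1540

M_n = X_n^2 − n is a martingale (since E[X_{n+1}^2 | F_n] = X_n^2 + 1). By OST (τ has finite mean in a bounded region), E[M_τ] = E[M_0] = X_0^2 − 0 = 55^2 = 3025. Also E[M_τ] = E[X_τ^2] − E[τ]. The walk exits at 0 or 83, with P(hit 83 first) = 55/83, so E[X_τ^2] = 83^2 · 55/83 + 0 = 4565. Thus E[τ] = E[X_τ^2] − E[M_τ] = 4565 − 3025 = 1540 = 55(83 − 55) = 1540.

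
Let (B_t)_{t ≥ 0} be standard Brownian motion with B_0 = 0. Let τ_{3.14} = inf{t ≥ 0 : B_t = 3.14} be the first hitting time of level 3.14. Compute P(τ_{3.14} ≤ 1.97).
P(τ_{3.14} ≤ 1.97) = 2(1 − Φ(3.14/√1.97)) = 2(1 − Φ(2.2372)) ≈ 0.0253

By the reflection principle for standard BM, P(τ_b ≤ t) = 2 · P(B_t ≥ b). Since B_t ~ N(0, t), P(B_t ≥ 3.14) = 1 − Φ(3.14/√t) = 1 − Φ(3.14/√1.97) = 1 − Φ(2.2372) ≈ 0.01264. Doubling: P(τ_{3.14} ≤ 1.97) ≈ 2 · 0.01264 = 0.02528 ≈ 0.0253.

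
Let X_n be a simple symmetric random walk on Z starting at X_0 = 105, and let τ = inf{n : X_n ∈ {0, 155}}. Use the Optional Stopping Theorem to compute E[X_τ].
E[X_τ] = 105

X_n is a martingale and τ is a bounded-mean stopping time (indeed τ is finite a.s. with bounded expectation since the walk is in a bounded region). By the OST, E[X_τ] = E[X_0] = 105. Equivalently: E[X_τ] = 155 · P(hit 155 first) + 0 · P(hit 0 first) = 155 · (105/155) = 105.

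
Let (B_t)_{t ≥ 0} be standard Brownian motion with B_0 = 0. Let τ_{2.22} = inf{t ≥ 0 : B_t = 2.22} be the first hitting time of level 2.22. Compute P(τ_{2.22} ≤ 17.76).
P(τ_{2.22} ≤ 17.76) = 2(1 − Φ(2.22/√17.76)) = 2(1 − Φ(0.5268)) ≈ 0.5983

By the reflection principle for standard BM, P(τ_b ≤ t) = 2 · P(B_t ≥ b). Since B_t ~ N(0, t), P(B_t ≥ 2.22) = 1 − Φ(2.22/√t) = 1 − Φ(2.22/√17.76) = 1 − Φ(0.5268) ≈ 0.29917. Doubling: P(τ_{2.22} ≤ 17.76) ≈ 2 · 0.29917 = 0.59834 ≈ 0.5983.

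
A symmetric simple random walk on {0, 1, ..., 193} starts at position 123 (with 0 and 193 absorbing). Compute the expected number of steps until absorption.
E[τ | X_0 = 123] = 8610

Let v_k = E[τ | X_0 = k]. Boundary: v_0 = v_193 = 0. Recurrence: v_k = 1 + (v_{k-1} + v_{k+1})/2 for 1 ≤ k ≤ 192. The particular solution to v_k − (v_{k-1} + v_{k+1})/2 = 1 is v_k = −k^2. Adding homogeneous solution A + B k and matching boundaries gives v_k = k (193 − k). Substituting k = 123: v_123 = 123 · 70 = 8610.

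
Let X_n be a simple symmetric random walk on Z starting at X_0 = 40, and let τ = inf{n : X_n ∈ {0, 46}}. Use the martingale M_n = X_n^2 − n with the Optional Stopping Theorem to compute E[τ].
E[τ] = 240

M_n = X_n^2 − n is a martingale (since E[X_{n+1}^2 | F_n] = X_n^2 + 1). By OST (τ has finite mean in a bounded region), E[M_τ] = E[M_0] = X_0^2 − 0 = 40^2 = 1600. Also E[M_τ] = E[X_τ^2] − E[τ]. The walk exits at 0 or 46, with P(hit 46 first) = 40/46, so E[X_τ^2] = 46^2 · 40/46 + 0 = 1840. Thus E[τ] = E[X_τ^2] − E[M_τ] = 1840 − 1600 = 240 = 40(46 − 40) = 240.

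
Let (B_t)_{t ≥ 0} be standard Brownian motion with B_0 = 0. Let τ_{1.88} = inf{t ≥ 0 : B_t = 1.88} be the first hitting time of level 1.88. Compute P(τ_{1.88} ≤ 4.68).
P(τ_{1.88} ≤ 4.68) = 2(1 − Φ(1.88/√4.68)) = 2(1 − Φ(0.8690)) ≈ 0.3848

By the reflection principle for standard BM, P(τ_b ≤ t) = 2 · P(B_t ≥ b). Since B_t ~ N(0, t), P(B_t ≥ 1.88) = 1 − Φ(1.88/√t) = 1 − Φ(1.88/√4.68) = 1 − Φ(0.8690) ≈ 0.19242. Doubling: P(τ_{1.88} ≤ 4.68) ≈ 2 · 0.19242 = 0.38484 ≈ 0.3848.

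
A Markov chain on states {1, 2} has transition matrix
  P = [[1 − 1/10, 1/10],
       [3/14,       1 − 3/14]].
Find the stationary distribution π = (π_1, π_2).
π_1 = 15/22, π_2 = 7/22

Solve πP = π with π_1 + π_2 = 1. From πP = π: π_1 · (1 − 1/10) + π_2 · 3/14 = π_1 ⇒ π_2 · 3/14 = π_1 · 1/10 ⇒ π_2/π_1 = (1/10)/(3/14) = 7/15. Together with π_1 + π_2 = 1:
  π_1 = (3/14)/(1/10 + 3/14) = (3/14)/(11/35) = 15/22,
  π_2 = (1/10)/(1/10 + 3/14) = (1/10)/(11/35) = 7/22.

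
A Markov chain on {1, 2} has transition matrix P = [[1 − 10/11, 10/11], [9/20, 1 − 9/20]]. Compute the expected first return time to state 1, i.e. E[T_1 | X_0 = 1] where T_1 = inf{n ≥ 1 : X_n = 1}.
E[T_1 | X_0 = 1] = 1/π_1 = 299/99

For an irreducible recurrent Markov chain with stationary distribution π, E[T_i | X_0 = i] = 1/π_i (Kac's formula). Here π_1 = (9/20)/(10/11 + 9/20) = (9/20)/(299/220) = 99/299, so E[T_1 | X_0 = 1] = 1/π_1 = (10/11 + 9/20)/(9/20) = (299/220)/(9/20) = 299/99.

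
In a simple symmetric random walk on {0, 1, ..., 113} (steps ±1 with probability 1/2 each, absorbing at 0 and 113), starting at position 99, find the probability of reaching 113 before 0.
P(hit 113 before 0) = 99/113

Let u_k = P(hit 113 before 0 | start at k). Then u_0 = 0, u_113 = 1, and u_k = u_{k-1}/2 + u_{k+1}/2 for 1 ≤ k ≤ 112. This harmonic recurrence is solved by u_k = k/113, giving u_99 = 99/113.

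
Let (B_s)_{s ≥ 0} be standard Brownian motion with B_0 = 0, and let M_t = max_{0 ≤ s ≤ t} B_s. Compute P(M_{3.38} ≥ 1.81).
P(M_{3.38} ≥ 1.81) = 2·P(B_{3.38} ≥ 1.81) = 2(1 − Φ(1.81/√3.38)) ≈ 0.3249

By the reflection principle for Brownian motion, P(M_t ≥ a) = 2 · P(B_t ≥ a) for a ≥ 0. Since B_t ~ N(0, t), P(B_t ≥ 1.81) = 1 − Φ(1.81/√t) = 1 − Φ(1.81/√3.38) = 1 − Φ(0.9845). So
  P(M_{3.38} ≥ 1.81) = 2(1 − Φ(0.9845)) ≈ 0.3249.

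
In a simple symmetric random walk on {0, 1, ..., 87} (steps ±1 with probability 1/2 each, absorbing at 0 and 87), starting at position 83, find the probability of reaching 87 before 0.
P(hit 87 before 0) = 83/87

Let u_k = P(hit 87 before 0 | start at k). Then u_0 = 0, u_87 = 1, and u_k = u_{k-1}/2 + u_{k+1}/2 for 1 ≤ k ≤ 86. This harmonic recurrence is solved by u_k = k/87, giving u_83 = 83/87.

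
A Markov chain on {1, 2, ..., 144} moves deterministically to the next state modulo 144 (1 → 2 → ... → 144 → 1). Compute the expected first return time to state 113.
E[T_113 | X_0 = 113] = 144

The chain cycles deterministically, so starting at state 113 it returns in exactly 144 steps. Equivalently, the stationary distribution is uniform π_j = 1/144 for every state j, so by Kac's formula E[T_113] = 1/π_113 = 144.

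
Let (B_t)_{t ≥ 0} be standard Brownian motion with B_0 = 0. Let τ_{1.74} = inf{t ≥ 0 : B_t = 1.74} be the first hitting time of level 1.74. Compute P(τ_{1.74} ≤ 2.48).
P(τ_{1.74} ≤ 2.48) = 2(1 − Φ(1.74/√2.48)) = 2(1 − Φ(1.1049)) ≈ 0.2692

By the reflection principle for standard BM, P(τ_b ≤ t) = 2 · P(B_t ≥ b). Since B_t ~ N(0, t), P(B_t ≥ 1.74) = 1 − Φ(1.74/√t) = 1 − Φ(1.74/√2.48) = 1 − Φ(1.1049) ≈ 0.13460. Doubling: P(τ_{1.74} ≤ 2.48) ≈ 2 · 0.13460 = 0.26920 ≈ 0.2692.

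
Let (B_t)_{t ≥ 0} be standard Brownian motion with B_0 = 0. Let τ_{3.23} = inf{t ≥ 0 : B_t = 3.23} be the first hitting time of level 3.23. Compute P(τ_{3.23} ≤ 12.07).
P(τ_{3.23} ≤ 12.07) = 2(1 − Φ(3.23/√12.07)) = 2(1 − Φ(0.9297)) ≈ 0.3525

By the reflection principle for standard BM, P(τ_b ≤ t) = 2 · P(B_t ≥ b). Since B_t ~ N(0, t), P(B_t ≥ 3.23) = 1 − Φ(3.23/√t) = 1 − Φ(3.23/√12.07) = 1 − Φ(0.9297) ≈ 0.17626. Doubling: P(τ_{3.23} ≤ 12.07) ≈ 2 · 0.17626 = 0.35252 ≈ 0.3525.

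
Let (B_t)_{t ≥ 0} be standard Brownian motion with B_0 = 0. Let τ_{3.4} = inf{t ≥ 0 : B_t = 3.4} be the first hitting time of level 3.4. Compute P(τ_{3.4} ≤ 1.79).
P(τ_{3.4} ≤ 1.79) = 2(1 − Φ(3.4/√1.79)) = 2(1 − Φ(2.5413)) ≈ 0.0110

By the reflection principle for standard BM, P(τ_b ≤ t) = 2 · P(B_t ≥ b). Since B_t ~ N(0, t), P(B_t ≥ 3.4) = 1 − Φ(3.4/√t) = 1 − Φ(3.4/√1.79) = 1 − Φ(2.5413) ≈ 0.00552. Doubling: P(τ_{3.4} ≤ 1.79) ≈ 2 · 0.00552 = 0.01104 ≈ 0.0110.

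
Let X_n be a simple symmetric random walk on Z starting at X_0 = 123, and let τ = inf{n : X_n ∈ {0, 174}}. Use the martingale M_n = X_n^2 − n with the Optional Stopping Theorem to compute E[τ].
E[τ] = 6273

M_n = X_n^2 − n is a martingale (since E[X_{n+1}^2 | F_n] = X_n^2 + 1). By OST (τ has finite mean in a bounded region), E[M_τ] = E[M_0] = X_0^2 − 0 = 123^2 = 15129. Also E[M_τ] = E[X_τ^2] − E[τ]. The walk exits at 0 or 174, with P(hit 174 first) = 123/174, so E[X_τ^2] = 174^2 · 123/174 + 0 = 21402. Thus E[τ] = E[X_τ^2] − E[M_τ] = 21402 − 15129 = 6273 = 123(174 − 123) = 6273.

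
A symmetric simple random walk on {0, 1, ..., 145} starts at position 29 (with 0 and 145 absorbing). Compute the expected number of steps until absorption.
E[τ | X_0 = 29] = 3364

Let v_k = E[τ | X_0 = k]. Boundary: v_0 = v_145 = 0. Recurrence: v_k = 1 + (v_{k-1} + v_{k+1})/2 for 1 ≤ k ≤ 144. The particular solution to v_k − (v_{k-1} + v_{k+1})/2 = 1 is v_k = −k^2. Adding homogeneous solution A + B k and matching boundaries gives v_k = k (145 − k). Substituting k = 29: v_29 = 29 · 116 = 3364.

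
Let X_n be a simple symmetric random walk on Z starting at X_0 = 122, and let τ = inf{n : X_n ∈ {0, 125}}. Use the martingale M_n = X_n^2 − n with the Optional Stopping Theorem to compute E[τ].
E[τ] = 366

M_n = X_n^2 − n is a martingale (since E[X_{n+1}^2 | F_n] = X_n^2 + 1). By OST (τ has finite mean in a bounded region), E[M_τ] = E[M_0] = X_0^2 − 0 = 122^2 = 14884. Also E[M_τ] = E[X_τ^2] − E[τ]. The walk exits at 0 or 125, with P(hit 125 first) = 122/125, so E[X_τ^2] = 125^2 · 122/125 + 0 = 15250. Thus E[τ] = E[X_τ^2] − E[M_τ] = 15250 − 14884 = 366 = 122(125 − 122) = 366.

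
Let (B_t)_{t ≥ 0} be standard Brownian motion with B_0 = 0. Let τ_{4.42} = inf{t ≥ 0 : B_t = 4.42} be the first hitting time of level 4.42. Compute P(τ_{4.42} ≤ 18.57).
P(τ_{4.42} ≤ 18.57) = 2(1 − Φ(4.42/√18.57)) = 2(1 − Φ(1.0257)) ≈ 0.3050

By the reflection principle for standard BM, P(τ_b ≤ t) = 2 · P(B_t ≥ b). Since B_t ~ N(0, t), P(B_t ≥ 4.42) = 1 − Φ(4.42/√t) = 1 − Φ(4.42/√18.57) = 1 − Φ(1.0257) ≈ 0.15252. Doubling: P(τ_{4.42} ≤ 18.57) ≈ 2 · 0.15252 = 0.30504 ≈ 0.3050.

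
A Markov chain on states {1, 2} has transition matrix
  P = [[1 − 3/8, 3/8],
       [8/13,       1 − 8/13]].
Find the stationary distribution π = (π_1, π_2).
π_1 = 64/103, π_2 = 39/103

Solve πP = π with π_1 + π_2 = 1. From πP = π: π_1 · (1 − 3/8) + π_2 · 8/13 = π_1 ⇒ π_2 · 8/13 = π_1 · 3/8 ⇒ π_2/π_1 = (3/8)/(8/13) = 39/64. Together with π_1 + π_2 = 1:
  π_1 = (8/13)/(3/8 + 8/13) = (8/13)/(103/104) = 64/103,
  π_2 = (3/8)/(3/8 + 8/13) = (3/8)/(103/104) = 39/103.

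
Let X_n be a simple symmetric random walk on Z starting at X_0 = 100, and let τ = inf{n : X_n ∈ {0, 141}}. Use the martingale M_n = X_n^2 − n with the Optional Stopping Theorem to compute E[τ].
E[τ] = 4100

M_n = X_n^2 − n is a martingale (since E[X_{n+1}^2 | F_n] = X_n^2 + 1). By OST (τ has finite mean in a bounded region), E[M_τ] = E[M_0] = X_0^2 − 0 = 100^2 = 10000. Also E[M_τ] = E[X_τ^2] − E[τ]. The walk exits at 0 or 141, with P(hit 141 first) = 100/141, so E[X_τ^2] = 141^2 · 100/141 + 0 = 14100. Thus E[τ] = E[X_τ^2] − E[M_τ] = 14100 − 10000 = 4100 = 100(141 − 100) = 4100.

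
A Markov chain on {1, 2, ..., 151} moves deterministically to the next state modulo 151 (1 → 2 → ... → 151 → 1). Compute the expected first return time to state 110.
E[T_110 | X_0 = 110] = 151

The chain cycles deterministically, so starting at state 110 it returns in exactly 151 steps. Equivalently, the stationary distribution is uniform π_j = 1/151 for every state j, so by Kac's formula E[T_110] = 1/π_110 = 151.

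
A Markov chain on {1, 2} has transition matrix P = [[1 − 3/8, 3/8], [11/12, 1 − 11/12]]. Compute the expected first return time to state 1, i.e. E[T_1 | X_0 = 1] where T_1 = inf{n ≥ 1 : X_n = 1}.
E[T_1 | X_0 = 1] = 1/π_1 = 31/22

For an irreducible recurrent Markov chain with stationary distribution π, E[T_i | X_0 = i] = 1/π_i (Kac's formula). Here π_1 = (11/12)/(3/8 + 11/12) = (11/12)/(31/24) = 22/31, so E[T_1 | X_0 = 1] = 1/π_1 = (3/8 + 11/12)/(11/12) = (31/24)/(11/12) = 31/22.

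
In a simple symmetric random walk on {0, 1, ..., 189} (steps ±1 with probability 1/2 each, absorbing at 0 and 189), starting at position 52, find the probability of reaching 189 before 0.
P(hit 189 before 0) = 52/189

Let u_k = P(hit 189 before 0 | start at k). Then u_0 = 0, u_189 = 1, and u_k = u_{k-1}/2 + u_{k+1}/2 for 1 ≤ k ≤ 188. This harmonic recurrence is solved by u_k = k/189, giving u_52 = 52/189.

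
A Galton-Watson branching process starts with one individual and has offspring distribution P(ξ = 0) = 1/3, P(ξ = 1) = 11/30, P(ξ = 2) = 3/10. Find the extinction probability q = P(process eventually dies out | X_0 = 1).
q = 1

Mean offspring μ = 0·1/3 + 1·11/30 + 2·3/10 = 29/30 ≤ 1. For μ ≤ 1 with offspring not concentrated at 1, the Galton-Watson process goes extinct almost surely, so q = 1.
(Algebraic check: The pgf is f(s) = 1/3 + 11/30·s + 3/10·s². The extinction probability q is the smallest fixed point of f in [0, 1]. Setting s = f(s):
  3/10·s² + (11/30 − 1)·s + 1/3 = 0
  3/10·s² − (1/3 + 3/10)·s + 1/3 = 0
which factors as (s − 1)·(3/10·s − 1/3) = 0, giving roots s = 1 and s = (1/3)/(3/10) = 10/9. Since 10/9 ≥ 1, the smallest root in [0, 1] is s = 1.)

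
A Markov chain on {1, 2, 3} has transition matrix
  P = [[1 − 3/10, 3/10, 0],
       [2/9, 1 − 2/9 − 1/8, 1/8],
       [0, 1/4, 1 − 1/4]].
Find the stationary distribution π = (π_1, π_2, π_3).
π = (40/121, 54/121, 27/121)

This is a birth-death chain on three states, which satisfies detailed balance: π_1 · P_{12} = π_2 · P_{21} and π_2 · P_{23} = π_3 · P_{32}.
From π_1 · 3/10 = π_2 · 2/9: π_2/π_1 = (3/10)/(2/9) = 27/20.
From π_2 · 1/8 = π_3 · 1/4: π_3/π_2 = (1/8)/(1/4) = 1/2.
Take π_1 proportional to 1; then unnormalized π = (1, 27/20, 27/40). Normalize by dividing by the sum 121/40:
  π = (40/121, 54/121, 27/121).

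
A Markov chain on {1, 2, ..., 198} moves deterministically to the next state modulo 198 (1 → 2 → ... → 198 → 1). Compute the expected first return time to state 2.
E[T_2 | X_0 = 2] = 198

The chain cycles deterministically, so starting at state 2 it returns in exactly 198 steps. Equivalently, the stationary distribution is uniform π_j = 1/198 for every state j, so by Kac's formula E[T_2] = 1/π_2 = 198.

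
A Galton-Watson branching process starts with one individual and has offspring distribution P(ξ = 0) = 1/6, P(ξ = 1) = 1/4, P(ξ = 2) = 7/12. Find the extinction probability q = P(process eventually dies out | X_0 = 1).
q = 2/7

The pgf is f(s) = 1/6 + 1/4·s + 7/12·s². The extinction probability q is the smallest fixed point of f in [0, 1]. Setting s = f(s):
  7/12·s² + (1/4 − 1)·s + 1/6 = 0
  7/12·s² − (1/6 + 7/12)·s + 1/6 = 0
which factors as (s − 1)·(7/12·s − 1/6) = 0, giving roots s = 1 and s = (1/6)/(7/12) = 2/7.
Mean offspring μ = 1/4 + 2·7/12 = 17/12 > 1 (supercritical), so q < 1. The extinction probability is the smaller root: q = (1/6)/(7/12) = 2/7.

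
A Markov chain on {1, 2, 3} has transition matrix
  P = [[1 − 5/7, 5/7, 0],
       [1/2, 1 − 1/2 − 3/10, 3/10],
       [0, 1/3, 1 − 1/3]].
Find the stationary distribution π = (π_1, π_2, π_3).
π = (7/26, 5/13, 9/26)

This is a birth-death chain on three states, which satisfies detailed balance: π_1 · P_{12} = π_2 · P_{21} and π_2 · P_{23} = π_3 · P_{32}.
From π_1 · 5/7 = π_2 · 1/2: π_2/π_1 = (5/7)/(1/2) = 10/7.
From π_2 · 3/10 = π_3 · 1/3: π_3/π_2 = (3/10)/(1/3) = 9/10.
Take π_1 proportional to 1; then unnormalized π = (1, 10/7, 9/7). Normalize by dividing by the sum 26/7:
  π = (7/26, 5/13, 9/26).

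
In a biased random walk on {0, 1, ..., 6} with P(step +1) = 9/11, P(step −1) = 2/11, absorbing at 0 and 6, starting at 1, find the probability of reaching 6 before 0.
P(hit 6 before 0) = (1 − (2/9)^1) / (1 − (2/9)^6) = 59049/75911

Let u_k denote P(reach 6 before 0 | start at k). Boundary: u_0 = 0, u_6 = 1. Recurrence: u_k = 9/11·u_{k+1} + 2/11·u_{k-1} for 1 ≤ k ≤ 5. Try u_k = A + B·r^k with r = q/p = (2/11)/(9/11) = 2/9. Substitution satisfies the recurrence; boundary conditions give:
  u_k = (1 − r^k) / (1 − r^N) = (1 − (2/9)^1) / (1 − (2/9)^6) = 59049/75911.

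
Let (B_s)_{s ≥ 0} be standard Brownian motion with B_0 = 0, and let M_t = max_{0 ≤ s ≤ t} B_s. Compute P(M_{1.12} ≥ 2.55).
P(M_{1.12} ≥ 2.55) = 2·P(B_{1.12} ≥ 2.55) = 2(1 − Φ(2.55/√1.12)) ≈ 0.0160

By the reflection principle for Brownian motion, P(M_t ≥ a) = 2 · P(B_t ≥ a) for a ≥ 0. Since B_t ~ N(0, t), P(B_t ≥ 2.55) = 1 − Φ(2.55/√t) = 1 − Φ(2.55/√1.12) = 1 − Φ(2.4095). So
  P(M_{1.12} ≥ 2.55) = 2(1 − Φ(2.4095)) ≈ 0.0160.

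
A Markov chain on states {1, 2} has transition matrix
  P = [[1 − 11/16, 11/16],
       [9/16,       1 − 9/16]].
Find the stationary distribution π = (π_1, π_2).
π_1 = 9/20, π_2 = 11/20

Solve πP = π with π_1 + π_2 = 1. From πP = π: π_1 · (1 − 11/16) + π_2 · 9/16 = π_1 ⇒ π_2 · 9/16 = π_1 · 11/16 ⇒ π_2/π_1 = (11/16)/(9/16) = 11/9. Together with π_1 + π_2 = 1:
  π_1 = (9/16)/(11/16 + 9/16) = (9/16)/(5/4) = 9/20,
  π_2 = (11/16)/(11/16 + 9/16) = (11/16)/(5/4) = 11/20.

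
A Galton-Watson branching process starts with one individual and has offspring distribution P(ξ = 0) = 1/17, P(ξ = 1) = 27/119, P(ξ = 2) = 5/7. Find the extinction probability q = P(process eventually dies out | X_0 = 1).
q = 7/85

The pgf is f(s) = 1/17 + 27/119·s + 5/7·s². The extinction probability q is the smallest fixed point of f in [0, 1]. Setting s = f(s):
  5/7·s² + (27/119 − 1)·s + 1/17 = 0
  5/7·s² − (1/17 + 5/7)·s + 1/17 = 0
which factors as (s − 1)·(5/7·s − 1/17) = 0, giving roots s = 1 and s = (1/17)/(5/7) = 7/85.
Mean offspring μ = 27/119 + 2·5/7 = 197/119 > 1 (supercritical), so q < 1. The extinction probability is the smaller root: q = (1/17)/(5/7) = 7/85.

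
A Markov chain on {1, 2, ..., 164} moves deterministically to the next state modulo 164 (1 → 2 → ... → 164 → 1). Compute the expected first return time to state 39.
E[T_39 | X_0 = 39] = 164

The chain cycles deterministically, so starting at state 39 it returns in exactly 164 steps. Equivalently, the stationary distribution is uniform π_j = 1/164 for every state j, so by Kac's formula E[T_39] = 1/π_39 = 164.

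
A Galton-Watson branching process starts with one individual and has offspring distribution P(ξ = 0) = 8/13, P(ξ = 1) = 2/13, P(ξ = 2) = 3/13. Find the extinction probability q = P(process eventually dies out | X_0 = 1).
q = 1

Mean offspring μ = 0·8/13 + 1·2/13 + 2·3/13 = 8/13 ≤ 1. For μ ≤ 1 with offspring not concentrated at 1, the Galton-Watson process goes extinct almost surely, so q = 1.
(Algebraic check: The pgf is f(s) = 8/13 + 2/13·s + 3/13·s². The extinction probability q is the smallest fixed point of f in [0, 1]. Setting s = f(s):
  3/13·s² + (2/13 − 1)·s + 8/13 = 0
  3/13·s² − (8/13 + 3/13)·s + 8/13 = 0
which factors as (s − 1)·(3/13·s − 8/13) = 0, giving roots s = 1 and s = (8/13)/(3/13) = 8/3. Since 8/3 ≥ 1, the smallest root in [0, 1] is s = 1.)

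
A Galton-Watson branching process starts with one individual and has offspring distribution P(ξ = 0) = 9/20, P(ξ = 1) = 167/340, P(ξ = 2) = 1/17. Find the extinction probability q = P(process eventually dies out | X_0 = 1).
q = 1

Mean offspring μ = 0·9/20 + 1·167/340 + 2·1/17 = 207/340 ≤ 1. For μ ≤ 1 with offspring not concentrated at 1, the Galton-Watson process goes extinct almost surely, so q = 1.
(Algebraic check: The pgf is f(s) = 9/20 + 167/340·s + 1/17·s². The extinction probability q is the smallest fixed point of f in [0, 1]. Setting s = f(s):
  1/17·s² + (167/340 − 1)·s + 9/20 = 0
  1/17·s² − (9/20 + 1/17)·s + 9/20 = 0
which factors as (s − 1)·(1/17·s − 9/20) = 0, giving roots s = 1 and s = (9/20)/(1/17) = 153/20. Since 153/20 ≥ 1, the smallest root in [0, 1] is s = 1.)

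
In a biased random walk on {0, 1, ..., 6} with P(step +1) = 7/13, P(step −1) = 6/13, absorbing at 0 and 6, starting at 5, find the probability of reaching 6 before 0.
P(hit 6 before 0) = (1 − (6/7)^5) / (1 − (6/7)^6) = 63217/70993

Let u_k denote P(reach 6 before 0 | start at k). Boundary: u_0 = 0, u_6 = 1. Recurrence: u_k = 7/13·u_{k+1} + 6/13·u_{k-1} for 1 ≤ k ≤ 5. Try u_k = A + B·r^k with r = q/p = (6/13)/(7/13) = 6/7. Substitution satisfies the recurrence; boundary conditions give:
  u_k = (1 − r^k) / (1 − r^N) = (1 − (6/7)^5) / (1 − (6/7)^6) = 63217/70993.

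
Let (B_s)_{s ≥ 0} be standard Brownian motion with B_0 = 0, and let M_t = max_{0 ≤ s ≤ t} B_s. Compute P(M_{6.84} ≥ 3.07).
P(M_{6.84} ≥ 3.07) = 2·P(B_{6.84} ≥ 3.07) = 2(1 − Φ(3.07/√6.84)) ≈ 0.2405

By the reflection principle for Brownian motion, P(M_t ≥ a) = 2 · P(B_t ≥ a) for a ≥ 0. Since B_t ~ N(0, t), P(B_t ≥ 3.07) = 1 − Φ(3.07/√t) = 1 − Φ(3.07/√6.84) = 1 − Φ(1.1738). So
  P(M_{6.84} ≥ 3.07) = 2(1 − Φ(1.1738)) ≈ 0.2405.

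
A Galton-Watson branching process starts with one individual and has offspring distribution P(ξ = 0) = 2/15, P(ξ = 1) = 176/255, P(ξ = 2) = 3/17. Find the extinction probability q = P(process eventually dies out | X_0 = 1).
q = 34/45

The pgf is f(s) = 2/15 + 176/255·s + 3/17·s². The extinction probability q is the smallest fixed point of f in [0, 1]. Setting s = f(s):
  3/17·s² + (176/255 − 1)·s + 2/15 = 0
  3/17·s² − (2/15 + 3/17)·s + 2/15 = 0
which factors as (s − 1)·(3/17·s − 2/15) = 0, giving roots s = 1 and s = (2/15)/(3/17) = 34/45.
Mean offspring μ = 176/255 + 2·3/17 = 266/255 > 1 (supercritical), so q < 1. The extinction probability is the smaller root: q = (2/15)/(3/17) = 34/45.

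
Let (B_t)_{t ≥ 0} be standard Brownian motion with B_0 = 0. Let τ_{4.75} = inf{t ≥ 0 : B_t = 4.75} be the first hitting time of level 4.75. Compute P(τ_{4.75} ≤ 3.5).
P(τ_{4.75} ≤ 3.5) = 2(1 − Φ(4.75/√3.5)) = 2(1 − Φ(2.5390)) ≈ 0.0111

By the reflection principle for standard BM, P(τ_b ≤ t) = 2 · P(B_t ≥ b). Since B_t ~ N(0, t), P(B_t ≥ 4.75) = 1 − Φ(4.75/√t) = 1 − Φ(4.75/√3.5) = 1 − Φ(2.5390) ≈ 0.00556. Doubling: P(τ_{4.75} ≤ 3.5) ≈ 2 · 0.00556 = 0.01112 ≈ 0.0111.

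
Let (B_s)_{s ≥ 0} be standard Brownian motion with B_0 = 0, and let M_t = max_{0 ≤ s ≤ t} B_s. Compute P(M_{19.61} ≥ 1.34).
P(M_{19.61} ≥ 1.34) = 2·P(B_{19.61} ≥ 1.34) = 2(1 − Φ(1.34/√19.61)) ≈ 0.7622

By the reflection principle for Brownian motion, P(M_t ≥ a) = 2 · P(B_t ≥ a) for a ≥ 0. Since B_t ~ N(0, t), P(B_t ≥ 1.34) = 1 − Φ(1.34/√t) = 1 − Φ(1.34/√19.61) = 1 − Φ(0.3026). So
  P(M_{19.61} ≥ 1.34) = 2(1 − Φ(0.3026)) ≈ 0.7622.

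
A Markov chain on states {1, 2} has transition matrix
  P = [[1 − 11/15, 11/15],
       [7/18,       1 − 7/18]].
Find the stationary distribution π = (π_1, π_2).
π_1 = 35/101, π_2 = 66/101

Solve πP = π with π_1 + π_2 = 1. From πP = π: π_1 · (1 − 11/15) + π_2 · 7/18 = π_1 ⇒ π_2 · 7/18 = π_1 · 11/15 ⇒ π_2/π_1 = (11/15)/(7/18) = 66/35. Together with π_1 + π_2 = 1:
  π_1 = (7/18)/(11/15 + 7/18) = (7/18)/(101/90) = 35/101,
  π_2 = (11/15)/(11/15 + 7/18) = (11/15)/(101/90) = 66/101.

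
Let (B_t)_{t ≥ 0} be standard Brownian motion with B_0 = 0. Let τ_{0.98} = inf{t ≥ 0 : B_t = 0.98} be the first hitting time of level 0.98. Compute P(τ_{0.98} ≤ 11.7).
P(τ_{0.98} ≤ 11.7) = 2(1 − Φ(0.98/√11.7)) = 2(1 − Φ(0.2865)) ≈ 0.7745

By the reflection principle for standard BM, P(τ_b ≤ t) = 2 · P(B_t ≥ b). Since B_t ~ N(0, t), P(B_t ≥ 0.98) = 1 − Φ(0.98/√t) = 1 − Φ(0.98/√11.7) = 1 − Φ(0.2865) ≈ 0.38725. Doubling: P(τ_{0.98} ≤ 11.7) ≈ 2 · 0.38725 = 0.77450 ≈ 0.7745.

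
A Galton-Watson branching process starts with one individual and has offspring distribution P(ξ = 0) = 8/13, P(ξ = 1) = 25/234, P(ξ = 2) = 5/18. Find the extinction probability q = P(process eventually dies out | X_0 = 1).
q = 1

Mean offspring μ = 0·8/13 + 1·25/234 + 2·5/18 = 155/234 ≤ 1. For μ ≤ 1 with offspring not concentrated at 1, the Galton-Watson process goes extinct almost surely, so q = 1.
(Algebraic check: The pgf is f(s) = 8/13 + 25/234·s + 5/18·s². The extinction probability q is the smallest fixed point of f in [0, 1]. Setting s = f(s):
  5/18·s² + (25/234 − 1)·s + 8/13 = 0
  5/18·s² − (8/13 + 5/18)·s + 8/13 = 0
which factors as (s − 1)·(5/18·s − 8/13) = 0, giving roots s = 1 and s = (8/13)/(5/18) = 144/65. Since 144/65 ≥ 1, the smallest root in [0, 1] is s = 1.)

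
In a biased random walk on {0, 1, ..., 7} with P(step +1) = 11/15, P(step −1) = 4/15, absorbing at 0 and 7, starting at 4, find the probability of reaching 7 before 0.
P(hit 7 before 0) = (1 − (4/11)^4) / (1 − (4/11)^7) = 2735205/2781541

Let u_k denote P(reach 7 before 0 | start at k). Boundary: u_0 = 0, u_7 = 1. Recurrence: u_k = 11/15·u_{k+1} + 4/15·u_{k-1} for 1 ≤ k ≤ 6. Try u_k = A + B·r^k with r = q/p = (4/15)/(11/15) = 4/11. Substitution satisfies the recurrence; boundary conditions give:
  u_k = (1 − r^k) / (1 − r^N) = (1 − (4/11)^4) / (1 − (4/11)^7) = 2735205/2781541.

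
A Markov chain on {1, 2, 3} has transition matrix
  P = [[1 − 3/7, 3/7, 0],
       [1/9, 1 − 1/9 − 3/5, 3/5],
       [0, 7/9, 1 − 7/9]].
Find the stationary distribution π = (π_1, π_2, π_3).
π = (245/1919, 945/1919, 729/1919)

This is a birth-death chain on three states, which satisfies detailed balance: π_1 · P_{12} = π_2 · P_{21} and π_2 · P_{23} = π_3 · P_{32}.
From π_1 · 3/7 = π_2 · 1/9: π_2/π_1 = (3/7)/(1/9) = 27/7.
From π_2 · 3/5 = π_3 · 7/9: π_3/π_2 = (3/5)/(7/9) = 27/35.
Take π_1 proportional to 1; then unnormalized π = (1, 27/7, 729/245). Normalize by dividing by the sum 1919/245:
  π = (245/1919, 945/1919, 729/1919).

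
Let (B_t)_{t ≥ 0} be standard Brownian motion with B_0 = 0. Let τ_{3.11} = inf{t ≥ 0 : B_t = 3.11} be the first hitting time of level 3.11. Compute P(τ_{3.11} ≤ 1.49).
P(τ_{3.11} ≤ 1.49) = 2(1 − Φ(3.11/√1.49)) = 2(1 − Φ(2.5478)) ≈ 0.0108

By the reflection principle for standard BM, P(τ_b ≤ t) = 2 · P(B_t ≥ b). Since B_t ~ N(0, t), P(B_t ≥ 3.11) = 1 − Φ(3.11/√t) = 1 − Φ(3.11/√1.49) = 1 − Φ(2.5478) ≈ 0.00542. Doubling: P(τ_{3.11} ≤ 1.49) ≈ 2 · 0.00542 = 0.01084 ≈ 0.0108.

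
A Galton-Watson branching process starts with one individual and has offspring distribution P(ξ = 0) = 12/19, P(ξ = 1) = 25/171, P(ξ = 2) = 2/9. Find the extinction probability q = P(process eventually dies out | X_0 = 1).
q = 1

Mean offspring μ = 0·12/19 + 1·25/171 + 2·2/9 = 101/171 ≤ 1. For μ ≤ 1 with offspring not concentrated at 1, the Galton-Watson process goes extinct almost surely, so q = 1.
(Algebraic check: The pgf is f(s) = 12/19 + 25/171·s + 2/9·s². The extinction probability q is the smallest fixed point of f in [0, 1]. Setting s = f(s):
  2/9·s² + (25/171 − 1)·s + 12/19 = 0
  2/9·s² − (12/19 + 2/9)·s + 12/19 = 0
which factors as (s − 1)·(2/9·s − 12/19) = 0, giving roots s = 1 and s = (12/19)/(2/9) = 54/19. Since 54/19 ≥ 1, the smallest root in [0, 1] is s = 1.)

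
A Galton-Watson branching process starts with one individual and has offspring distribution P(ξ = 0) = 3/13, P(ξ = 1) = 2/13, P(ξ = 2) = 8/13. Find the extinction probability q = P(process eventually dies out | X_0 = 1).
q = 3/8

The pgf is f(s) = 3/13 + 2/13·s + 8/13·s². The extinction probability q is the smallest fixed point of f in [0, 1]. Setting s = f(s):
  8/13·s² + (2/13 − 1)·s + 3/13 = 0
  8/13·s² − (3/13 + 8/13)·s + 3/13 = 0
which factors as (s − 1)·(8/13·s − 3/13) = 0, giving roots s = 1 and s = (3/13)/(8/13) = 3/8.
Mean offspring μ = 2/13 + 2·8/13 = 18/13 > 1 (supercritical), so q < 1. The extinction probability is the smaller root: q = (3/13)/(8/13) = 3/8.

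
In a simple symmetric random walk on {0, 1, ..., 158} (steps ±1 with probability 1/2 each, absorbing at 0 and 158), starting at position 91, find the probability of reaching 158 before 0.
P(hit 158 before 0) = 91/158

Let u_k = P(hit 158 before 0 | start at k). Then u_0 = 0, u_158 = 1, and u_k = u_{k-1}/2 + u_{k+1}/2 for 1 ≤ k ≤ 157. This harmonic recurrence is solved by u_k = k/158, giving u_91 = 91/158.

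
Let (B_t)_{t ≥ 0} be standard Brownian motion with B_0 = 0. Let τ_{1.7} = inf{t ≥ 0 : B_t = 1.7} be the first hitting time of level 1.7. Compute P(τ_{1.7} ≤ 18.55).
P(τ_{1.7} ≤ 18.55) = 2(1 − Φ(1.7/√18.55)) = 2(1 − Φ(0.3947)) ≈ 0.6931

By the reflection principle for standard BM, P(τ_b ≤ t) = 2 · P(B_t ≥ b). Since B_t ~ N(0, t), P(B_t ≥ 1.7) = 1 − Φ(1.7/√t) = 1 − Φ(1.7/√18.55) = 1 − Φ(0.3947) ≈ 0.34653. Doubling: P(τ_{1.7} ≤ 18.55) ≈ 2 · 0.34653 = 0.69306 ≈ 0.6931.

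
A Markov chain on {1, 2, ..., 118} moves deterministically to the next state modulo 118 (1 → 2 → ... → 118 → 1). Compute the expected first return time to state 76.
E[T_76 | X_0 = 76] = 118

The chain cycles deterministically, so starting at state 76 it returns in exactly 118 steps. Equivalently, the stationary distribution is uniform π_j = 1/118 for every state j, so by Kac's formula E[T_76] = 1/π_76 = 118.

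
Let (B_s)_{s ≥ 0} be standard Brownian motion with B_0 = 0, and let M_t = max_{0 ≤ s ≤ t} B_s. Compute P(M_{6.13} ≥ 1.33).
P(M_{6.13} ≥ 1.33) = 2·P(B_{6.13} ≥ 1.33) = 2(1 − Φ(1.33/√6.13)) ≈ 0.5911

By the reflection principle for Brownian motion, P(M_t ≥ a) = 2 · P(B_t ≥ a) for a ≥ 0. Since B_t ~ N(0, t), P(B_t ≥ 1.33) = 1 − Φ(1.33/√t) = 1 − Φ(1.33/√6.13) = 1 − Φ(0.5372). So
  P(M_{6.13} ≥ 1.33) = 2(1 − Φ(0.5372)) ≈ 0.5911.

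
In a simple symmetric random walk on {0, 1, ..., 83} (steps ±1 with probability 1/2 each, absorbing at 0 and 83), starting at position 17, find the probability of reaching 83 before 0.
P(hit 83 before 0) = 17/83

Let u_k = P(hit 83 before 0 | start at k). Then u_0 = 0, u_83 = 1, and u_k = u_{k-1}/2 + u_{k+1}/2 for 1 ≤ k ≤ 82. This harmonic recurrence is solved by u_k = k/83, giving u_17 = 17/83.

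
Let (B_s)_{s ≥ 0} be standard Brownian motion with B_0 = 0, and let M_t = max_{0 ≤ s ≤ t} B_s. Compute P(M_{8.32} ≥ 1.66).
P(M_{8.32} ≥ 1.66) = 2·P(B_{8.32} ≥ 1.66) = 2(1 − Φ(1.66/√8.32)) ≈ 0.5650

By the reflection principle for Brownian motion, P(M_t ≥ a) = 2 · P(B_t ≥ a) for a ≥ 0. Since B_t ~ N(0, t), P(B_t ≥ 1.66) = 1 − Φ(1.66/√t) = 1 − Φ(1.66/√8.32) = 1 − Φ(0.5755). So
  P(M_{8.32} ≥ 1.66) = 2(1 − Φ(0.5755)) ≈ 0.5650.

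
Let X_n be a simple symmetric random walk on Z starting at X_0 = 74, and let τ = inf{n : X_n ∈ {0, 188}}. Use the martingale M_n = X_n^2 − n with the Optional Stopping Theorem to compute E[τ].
E[τ] = 8436

M_n = X_n^2 − n is a martingale (since E[X_{n+1}^2 | F_n] = X_n^2 + 1). By OST (τ has finite mean in a bounded region), E[M_τ] = E[M_0] = X_0^2 − 0 = 74^2 = 5476. Also E[M_τ] = E[X_τ^2] − E[τ]. The walk exits at 0 or 188, with P(hit 188 first) = 74/188, so E[X_τ^2] = 188^2 · 74/188 + 0 = 13912. Thus E[τ] = E[X_τ^2] − E[M_τ] = 13912 − 5476 = 8436 = 74(188 − 74) = 8436.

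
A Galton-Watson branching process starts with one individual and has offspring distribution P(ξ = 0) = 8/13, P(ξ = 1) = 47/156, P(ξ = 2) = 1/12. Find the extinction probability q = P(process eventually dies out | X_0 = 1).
q = 1

Mean offspring μ = 0·8/13 + 1·47/156 + 2·1/12 = 73/156 ≤ 1. For μ ≤ 1 with offspring not concentrated at 1, the Galton-Watson process goes extinct almost surely, so q = 1.
(Algebraic check: The pgf is f(s) = 8/13 + 47/156·s + 1/12·s². The extinction probability q is the smallest fixed point of f in [0, 1]. Setting s = f(s):
  1/12·s² + (47/156 − 1)·s + 8/13 = 0
  1/12·s² − (8/13 + 1/12)·s + 8/13 = 0
which factors as (s − 1)·(1/12·s − 8/13) = 0, giving roots s = 1 and s = (8/13)/(1/12) = 96/13. Since 96/13 ≥ 1, the smallest root in [0, 1] is s = 1.)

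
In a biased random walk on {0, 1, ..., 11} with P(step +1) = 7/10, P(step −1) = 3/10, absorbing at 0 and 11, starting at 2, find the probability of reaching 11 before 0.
P(hit 11 before 0) = (1 − (3/7)^2) / (1 − (3/7)^11) = 403536070/494287399

Let u_k denote P(reach 11 before 0 | start at k). Boundary: u_0 = 0, u_11 = 1. Recurrence: u_k = 7/10·u_{k+1} + 3/10·u_{k-1} for 1 ≤ k ≤ 10. Try u_k = A + B·r^k with r = q/p = (3/10)/(7/10) = 3/7. Substitution satisfies the recurrence; boundary conditions give:
  u_k = (1 − r^k) / (1 − r^N) = (1 − (3/7)^2) / (1 − (3/7)^11) = 403536070/494287399.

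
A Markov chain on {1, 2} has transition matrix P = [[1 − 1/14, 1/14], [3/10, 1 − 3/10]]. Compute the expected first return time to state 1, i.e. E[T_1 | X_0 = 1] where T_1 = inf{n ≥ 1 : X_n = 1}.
E[T_1 | X_0 = 1] = 1/π_1 = 26/21

For an irreducible recurrent Markov chain with stationary distribution π, E[T_i | X_0 = i] = 1/π_i (Kac's formula). Here π_1 = (3/10)/(1/14 + 3/10) = (3/10)/(13/35) = 21/26, so E[T_1 | X_0 = 1] = 1/π_1 = (1/14 + 3/10)/(3/10) = (13/35)/(3/10) = 26/21.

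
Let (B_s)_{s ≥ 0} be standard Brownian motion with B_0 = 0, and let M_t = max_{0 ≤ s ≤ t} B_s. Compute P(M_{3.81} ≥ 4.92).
P(M_{3.81} ≥ 4.92) = 2·P(B_{3.81} ≥ 4.92) = 2(1 − Φ(4.92/√3.81)) ≈ 0.0117

By the reflection principle for Brownian motion, P(M_t ≥ a) = 2 · P(B_t ≥ a) for a ≥ 0. Since B_t ~ N(0, t), P(B_t ≥ 4.92) = 1 − Φ(4.92/√t) = 1 − Φ(4.92/√3.81) = 1 − Φ(2.5206). So
  P(M_{3.81} ≥ 4.92) = 2(1 − Φ(2.5206)) ≈ 0.0117.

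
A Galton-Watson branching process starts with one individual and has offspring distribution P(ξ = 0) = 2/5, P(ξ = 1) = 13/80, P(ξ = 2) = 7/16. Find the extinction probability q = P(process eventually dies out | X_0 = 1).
q = 32/35

The pgf is f(s) = 2/5 + 13/80·s + 7/16·s². The extinction probability q is the smallest fixed point of f in [0, 1]. Setting s = f(s):
  7/16·s² + (13/80 − 1)·s + 2/5 = 0
  7/16·s² − (2/5 + 7/16)·s + 2/5 = 0
which factors as (s − 1)·(7/16·s − 2/5) = 0, giving roots s = 1 and s = (2/5)/(7/16) = 32/35.
Mean offspring μ = 13/80 + 2·7/16 = 83/80 > 1 (supercritical), so q < 1. The extinction probability is the smaller root: q = (2/5)/(7/16) = 32/35.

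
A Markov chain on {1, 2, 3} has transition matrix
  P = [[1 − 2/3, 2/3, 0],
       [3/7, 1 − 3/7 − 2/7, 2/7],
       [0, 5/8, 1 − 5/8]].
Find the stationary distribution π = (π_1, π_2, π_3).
π = (15/49, 10/21, 32/147)

This is a birth-death chain on three states, which satisfies detailed balance: π_1 · P_{12} = π_2 · P_{21} and π_2 · P_{23} = π_3 · P_{32}.
From π_1 · 2/3 = π_2 · 3/7: π_2/π_1 = (2/3)/(3/7) = 14/9.
From π_2 · 2/7 = π_3 · 5/8: π_3/π_2 = (2/7)/(5/8) = 16/35.
Take π_1 proportional to 1; then unnormalized π = (1, 14/9, 32/45). Normalize by dividing by the sum 49/15:
  π = (15/49, 10/21, 32/147).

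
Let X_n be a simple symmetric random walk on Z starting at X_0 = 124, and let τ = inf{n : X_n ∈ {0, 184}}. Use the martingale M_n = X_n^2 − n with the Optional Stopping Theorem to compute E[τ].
E[τ] = 7440

M_n = X_n^2 − n is a martingale (since E[X_{n+1}^2 | F_n] = X_n^2 + 1). By OST (τ has finite mean in a bounded region), E[M_τ] = E[M_0] = X_0^2 − 0 = 124^2 = 15376. Also E[M_τ] = E[X_τ^2] − E[τ]. The walk exits at 0 or 184, with P(hit 184 first) = 124/184, so E[X_τ^2] = 184^2 · 124/184 + 0 = 22816. Thus E[τ] = E[X_τ^2] − E[M_τ] = 22816 − 15376 = 7440 = 124(184 − 124) = 7440.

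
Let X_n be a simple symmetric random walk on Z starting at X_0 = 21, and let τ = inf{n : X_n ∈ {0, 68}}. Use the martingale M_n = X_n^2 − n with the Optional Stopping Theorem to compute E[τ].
E[τ] = 987

M_n = X_n^2 − n is a martingale (since E[X_{n+1}^2 | F_n] = X_n^2 + 1). By OST (τ has finite mean in a bounded region), E[M_τ] = E[M_0] = X_0^2 − 0 = 21^2 = 441. Also E[M_τ] = E[X_τ^2] − E[τ]. The walk exits at 0 or 68, with P(hit 68 first) = 21/68, so E[X_τ^2] = 68^2 · 21/68 + 0 = 1428. Thus E[τ] = E[X_τ^2] − E[M_τ] = 1428 − 441 = 987 = 21(68 − 21) = 987.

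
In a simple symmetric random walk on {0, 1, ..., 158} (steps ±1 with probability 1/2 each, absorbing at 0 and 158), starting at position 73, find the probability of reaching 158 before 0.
P(hit 158 before 0) = 73/158

Let u_k = P(hit 158 before 0 | start at k). Then u_0 = 0, u_158 = 1, and u_k = u_{k-1}/2 + u_{k+1}/2 for 1 ≤ k ≤ 157. This harmonic recurrence is solved by u_k = k/158, giving u_73 = 73/158.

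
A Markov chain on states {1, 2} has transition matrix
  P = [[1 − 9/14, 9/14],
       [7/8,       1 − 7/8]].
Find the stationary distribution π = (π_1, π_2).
π_1 = 49/85, π_2 = 36/85

Solve πP = π with π_1 + π_2 = 1. From πP = π: π_1 · (1 − 9/14) + π_2 · 7/8 = π_1 ⇒ π_2 · 7/8 = π_1 · 9/14 ⇒ π_2/π_1 = (9/14)/(7/8) = 36/49. Together with π_1 + π_2 = 1:
  π_1 = (7/8)/(9/14 + 7/8) = (7/8)/(85/56) = 49/85,
  π_2 = (9/14)/(9/14 + 7/8) = (9/14)/(85/56) = 36/85.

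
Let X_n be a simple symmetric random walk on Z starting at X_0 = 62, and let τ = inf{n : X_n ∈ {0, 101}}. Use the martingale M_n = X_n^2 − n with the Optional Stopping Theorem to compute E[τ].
E[τ] = 2418

M_n = X_n^2 − n is a martingale (since E[X_{n+1}^2 | F_n] = X_n^2 + 1). By OST (τ has finite mean in a bounded region), E[M_τ] = E[M_0] = X_0^2 − 0 = 62^2 = 3844. Also E[M_τ] = E[X_τ^2] − E[τ]. The walk exits at 0 or 101, with P(hit 101 first) = 62/101, so E[X_τ^2] = 101^2 · 62/101 + 0 = 6262. Thus E[τ] = E[X_τ^2] − E[M_τ] = 6262 − 3844 = 2418 = 62(101 − 62) = 2418.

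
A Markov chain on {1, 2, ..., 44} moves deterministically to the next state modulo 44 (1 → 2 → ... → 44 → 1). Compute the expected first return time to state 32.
E[T_32 | X_0 = 32] = 44

The chain cycles deterministically, so starting at state 32 it returns in exactly 44 steps. Equivalently, the stationary distribution is uniform π_j = 1/44 for every state j, so by Kac's formula E[T_32] = 1/π_32 = 44.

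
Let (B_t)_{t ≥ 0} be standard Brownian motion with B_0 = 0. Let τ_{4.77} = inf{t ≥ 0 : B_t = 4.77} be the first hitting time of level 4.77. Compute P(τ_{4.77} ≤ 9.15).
P(τ_{4.77} ≤ 9.15) = 2(1 − Φ(4.77/√9.15)) = 2(1 − Φ(1.5769)) ≈ 0.1148

By the reflection principle for standard BM, P(τ_b ≤ t) = 2 · P(B_t ≥ b). Since B_t ~ N(0, t), P(B_t ≥ 4.77) = 1 − Φ(4.77/√t) = 1 − Φ(4.77/√9.15) = 1 − Φ(1.5769) ≈ 0.05741. Doubling: P(τ_{4.77} ≤ 9.15) ≈ 2 · 0.05741 = 0.11482 ≈ 0.1148.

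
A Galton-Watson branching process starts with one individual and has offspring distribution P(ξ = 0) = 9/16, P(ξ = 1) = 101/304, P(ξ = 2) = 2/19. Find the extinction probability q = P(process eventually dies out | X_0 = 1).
q = 1

Mean offspring μ = 0·9/16 + 1·101/304 + 2·2/19 = 165/304 ≤ 1. For μ ≤ 1 with offspring not concentrated at 1, the Galton-Watson process goes extinct almost surely, so q = 1.
(Algebraic check: The pgf is f(s) = 9/16 + 101/304·s + 2/19·s². The extinction probability q is the smallest fixed point of f in [0, 1]. Setting s = f(s):
  2/19·s² + (101/304 − 1)·s + 9/16 = 0
  2/19·s² − (9/16 + 2/19)·s + 9/16 = 0
which factors as (s − 1)·(2/19·s − 9/16) = 0, giving roots s = 1 and s = (9/16)/(2/19) = 171/32. Since 171/32 ≥ 1, the smallest root in [0, 1] is s = 1.)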